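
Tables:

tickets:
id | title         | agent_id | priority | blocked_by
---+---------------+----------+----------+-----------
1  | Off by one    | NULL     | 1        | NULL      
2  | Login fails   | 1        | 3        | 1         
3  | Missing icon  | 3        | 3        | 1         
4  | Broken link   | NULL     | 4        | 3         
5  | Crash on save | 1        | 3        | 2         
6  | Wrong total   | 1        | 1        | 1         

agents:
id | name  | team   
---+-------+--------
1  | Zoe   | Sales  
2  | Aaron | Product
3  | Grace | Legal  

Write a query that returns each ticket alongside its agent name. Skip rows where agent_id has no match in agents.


INNER JOIN keeps only tickets rows whose agent_id matches an id in agents. Walk through each ticket:
  - ticket 1 (Off by one): agent_id=NULL, no match -> dropped
  - ticket 2 (Login fails): agent_id=1 -> matches Zoe
  - ticket 3 (Missing icon): agent_id=3 -> matches Grace
  - ticket 4 (Broken link): agent_id=NULL, no match -> dropped
  - ticket 5 (Crash on save): agent_id=1 -> matches Zoe
  - ticket 6 (Wrong total): agent_id=1 -> matches Zoe
So 2 of 6 rows are dropped.

SQL:
SELECT a.title, b.name AS agent
FROM tickets a
INNER JOIN agents b ON a.agent_id = b.id

Result:
title         | agent
--------------+------
Login fails   | Zoe  
Missing icon  | Grace
Crash on save | Zoe  
Wrong total   | Zoe  


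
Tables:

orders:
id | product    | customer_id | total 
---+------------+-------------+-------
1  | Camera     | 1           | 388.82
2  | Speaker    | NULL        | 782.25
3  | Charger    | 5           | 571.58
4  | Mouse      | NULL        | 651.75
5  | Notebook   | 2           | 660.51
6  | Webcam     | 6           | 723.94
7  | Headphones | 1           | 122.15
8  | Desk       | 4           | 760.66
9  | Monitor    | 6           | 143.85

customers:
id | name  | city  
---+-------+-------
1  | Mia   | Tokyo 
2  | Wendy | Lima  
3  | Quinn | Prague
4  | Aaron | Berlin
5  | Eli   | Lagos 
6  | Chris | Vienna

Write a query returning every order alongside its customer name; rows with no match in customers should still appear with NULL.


LEFT JOIN keeps every row from orders (the left table); where customer_id has no match in customers, the customer columns become NULL. Walk through each order:
  - order 1 (Camera): customer_id=1 -> matches Mia
  - order 2 (Speaker): customer_id=NULL, no match -> kept with NULL
  - order 3 (Charger): customer_id=5 -> matches Eli
  - order 4 (Mouse): customer_id=NULL, no match -> kept with NULL
  - order 5 (Notebook): customer_id=2 -> matches Wendy
  - order 6 (Webcam): customer_id=6 -> matches Chris
  - order 7 (Headphones): customer_id=1 -> matches Mia
  - order 8 (Desk): customer_id=4 -> matches Aaron
  - order 9 (Monitor): customer_id=6 -> matches Chris
All 9 rows appear; 2 have NULL customer.

SQL:
SELECT a.product, b.name AS customer
FROM orders a
LEFT JOIN customers b ON a.customer_id = b.id

Result:
product    | customer
-----------+---------
Camera     | Mia     
Speaker    | NULL    
Charger    | Eli     
Mouse      | NULL    
Notebook   | Wendy   
Webcam     | Chris   
Headphones | Mia     
Desk       | Aaron   
Monitor    | Chris   


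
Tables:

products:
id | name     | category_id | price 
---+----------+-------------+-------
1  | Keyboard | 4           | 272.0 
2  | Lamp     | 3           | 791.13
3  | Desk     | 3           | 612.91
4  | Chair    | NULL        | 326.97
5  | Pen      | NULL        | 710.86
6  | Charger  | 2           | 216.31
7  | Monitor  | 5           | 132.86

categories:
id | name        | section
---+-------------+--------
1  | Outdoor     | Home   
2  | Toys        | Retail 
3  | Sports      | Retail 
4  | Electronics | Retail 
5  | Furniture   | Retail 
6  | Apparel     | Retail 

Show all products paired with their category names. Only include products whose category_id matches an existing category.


INNER JOIN keeps only products rows whose category_id matches an id in categories. Walk through each product:
  - product 1 (Keyboard): category_id=4 -> matches Electronics
  - product 2 (Lamp): category_id=3 -> matches Sports
  - product 3 (Desk): category_id=3 -> matches Sports
  - product 4 (Chair): category_id=NULL, no match -> dropped
  - product 5 (Pen): category_id=NULL, no match -> dropped
  - product 6 (Charger): category_id=2 -> matches Toys
  - product 7 (Monitor): category_id=5 -> matches Furniture
So 2 of 7 rows are dropped.

SQL:
SELECT a.name, b.name AS category
FROM products a
INNER JOIN categories b ON a.category_id = b.id

Result:
name     | category   
---------+------------
Keyboard | Electronics
Lamp     | Sports     
Desk     | Sports     
Charger  | Toys       
Monitor  | Furniture  


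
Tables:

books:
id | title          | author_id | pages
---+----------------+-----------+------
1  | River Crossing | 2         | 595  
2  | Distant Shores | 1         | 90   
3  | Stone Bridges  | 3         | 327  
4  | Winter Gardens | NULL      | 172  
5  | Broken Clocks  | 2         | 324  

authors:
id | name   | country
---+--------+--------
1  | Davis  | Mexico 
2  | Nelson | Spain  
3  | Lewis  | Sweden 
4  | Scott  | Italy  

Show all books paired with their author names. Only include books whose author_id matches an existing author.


INNER JOIN keeps only books rows whose author_id matches an id in authors. Walk through each book:
  - book 1 (River Crossing): author_id=2 -> matches Nelson
  - book 2 (Distant Shores): author_id=1 -> matches Davis
  - book 3 (Stone Bridges): author_id=3 -> matches Lewis
  - book 4 (Winter Gardens): author_id=NULL, no match -> dropped
  - book 5 (Broken Clocks): author_id=2 -> matches Nelson
So 1 of 5 rows is dropped.

SQL:
SELECT a.title, b.name AS author
FROM books a
INNER JOIN authors b ON a.author_id = b.id

Result:
title          | author
---------------+-------
River Crossing | Nelson
Distant Shores | Davis 
Stone Bridges  | Lewis 
Broken Clocks  | Nelson


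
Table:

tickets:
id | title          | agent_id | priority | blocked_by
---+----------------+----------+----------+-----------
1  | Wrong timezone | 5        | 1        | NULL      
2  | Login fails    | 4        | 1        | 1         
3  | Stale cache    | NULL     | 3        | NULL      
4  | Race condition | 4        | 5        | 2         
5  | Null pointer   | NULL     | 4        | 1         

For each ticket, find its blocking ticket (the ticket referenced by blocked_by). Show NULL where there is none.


This is a self-join: tickets is joined to a second copy of itself, matching each row's blocked_by to another row's id. Use LEFT JOIN so rows with blocked_by=NULL are kept.
  - ticket 1 (Wrong timezone): blocked_by=NULL -> NULL
  - ticket 2 (Login fails): blocked_by=1 -> Wrong timezone
  - ticket 3 (Stale cache): blocked_by=NULL -> NULL
  - ticket 4 (Race condition): blocked_by=2 -> Login fails
  - ticket 5 (Null pointer): blocked_by=1 -> Wrong timezone

SQL:
SELECT a.title AS item, b.title AS blocked_by
FROM tickets a
LEFT JOIN tickets b ON a.blocked_by = b.id

Result:
item           | blocked_by    
---------------+---------------
Wrong timezone | NULL          
Login fails    | Wrong timezone
Stale cache    | NULL          
Race condition | Login fails   
Null pointer   | Wrong timezone


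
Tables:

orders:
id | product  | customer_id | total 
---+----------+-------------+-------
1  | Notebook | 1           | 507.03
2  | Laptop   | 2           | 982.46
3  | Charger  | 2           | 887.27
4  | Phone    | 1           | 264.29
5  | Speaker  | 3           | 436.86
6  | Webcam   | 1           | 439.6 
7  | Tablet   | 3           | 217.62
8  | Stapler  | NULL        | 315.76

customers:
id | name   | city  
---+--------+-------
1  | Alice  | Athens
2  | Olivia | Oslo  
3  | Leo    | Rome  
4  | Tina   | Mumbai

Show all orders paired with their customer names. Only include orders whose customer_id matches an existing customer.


INNER JOIN keeps only orders rows whose customer_id matches an id in customers. Walk through each order:
  - order 1 (Notebook): customer_id=1 -> matches Alice
  - order 2 (Laptop): customer_id=2 -> matches Olivia
  - order 3 (Charger): customer_id=2 -> matches Olivia
  - order 4 (Phone): customer_id=1 -> matches Alice
  - order 5 (Speaker): customer_id=3 -> matches Leo
  - order 6 (Webcam): customer_id=1 -> matches Alice
  - order 7 (Tablet): customer_id=3 -> matches Leo
  - order 8 (Stapler): customer_id=NULL, no match -> dropped
So 1 of 8 rows is dropped.

SQL:
SELECT a.product, b.name AS customer
FROM orders a
INNER JOIN customers b ON a.customer_id = b.id

Result:
product  | customer
---------+---------
Notebook | Alice   
Laptop   | Olivia  
Charger  | Olivia  
Phone    | Alice   
Speaker  | Leo     
Webcam   | Alice   
Tablet   | Leo     


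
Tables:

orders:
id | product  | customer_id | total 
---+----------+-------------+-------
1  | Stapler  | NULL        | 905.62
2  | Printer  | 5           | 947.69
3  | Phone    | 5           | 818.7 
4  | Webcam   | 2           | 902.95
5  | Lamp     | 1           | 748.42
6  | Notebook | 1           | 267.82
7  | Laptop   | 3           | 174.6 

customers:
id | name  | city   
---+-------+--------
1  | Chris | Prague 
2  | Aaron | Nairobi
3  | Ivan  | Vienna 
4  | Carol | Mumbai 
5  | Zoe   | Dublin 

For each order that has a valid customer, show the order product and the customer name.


INNER JOIN keeps only orders rows whose customer_id matches an id in customers. Walk through each order:
  - order 1 (Stapler): customer_id=NULL, no match -> dropped
  - order 2 (Printer): customer_id=5 -> matches Zoe
  - order 3 (Phone): customer_id=5 -> matches Zoe
  - order 4 (Webcam): customer_id=2 -> matches Aaron
  - order 5 (Lamp): customer_id=1 -> matches Chris
  - order 6 (Notebook): customer_id=1 -> matches Chris
  - order 7 (Laptop): customer_id=3 -> matches Ivan
So 1 of 7 rows is dropped.

SQL:
SELECT a.product, b.name AS customer
FROM orders a
INNER JOIN customers b ON a.customer_id = b.id

Result:
product  | customer
---------+---------
Printer  | Zoe     
Phone    | Zoe     
Webcam   | Aaron   
Lamp     | Chris   
Notebook | Chris   
Laptop   | Ivan    


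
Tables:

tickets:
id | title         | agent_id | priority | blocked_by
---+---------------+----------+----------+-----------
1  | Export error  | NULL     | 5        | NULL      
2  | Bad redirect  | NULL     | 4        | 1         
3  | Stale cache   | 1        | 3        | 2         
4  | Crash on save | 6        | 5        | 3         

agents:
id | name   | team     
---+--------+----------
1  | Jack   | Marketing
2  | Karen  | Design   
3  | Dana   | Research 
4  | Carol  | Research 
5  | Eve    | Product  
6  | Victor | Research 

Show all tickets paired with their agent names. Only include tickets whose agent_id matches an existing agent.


INNER JOIN keeps only tickets rows whose agent_id matches an id in agents. Walk through each ticket:
  - ticket 1 (Export error): agent_id=NULL, no match -> dropped
  - ticket 2 (Bad redirect): agent_id=NULL, no match -> dropped
  - ticket 3 (Stale cache): agent_id=1 -> matches Jack
  - ticket 4 (Crash on save): agent_id=6 -> matches Victor
So 2 of 4 rows are dropped.

SQL:
SELECT a.title, b.name AS agent
FROM tickets a
INNER JOIN agents b ON a.agent_id = b.id

Result:
title         | agent 
--------------+-------
Stale cache   | Jack  
Crash on save | Victor


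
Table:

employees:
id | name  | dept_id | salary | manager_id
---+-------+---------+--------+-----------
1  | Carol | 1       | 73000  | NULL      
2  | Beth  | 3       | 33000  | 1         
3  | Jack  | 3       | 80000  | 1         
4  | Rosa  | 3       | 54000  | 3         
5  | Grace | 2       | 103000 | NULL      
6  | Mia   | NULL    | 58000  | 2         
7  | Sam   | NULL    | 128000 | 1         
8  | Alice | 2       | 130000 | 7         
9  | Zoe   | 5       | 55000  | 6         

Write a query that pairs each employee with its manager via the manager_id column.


This is a self-join: employees is joined to a second copy of itself, matching each row's manager_id to another row's id. Use LEFT JOIN so rows with manager_id=NULL are kept.
  - employee 1 (Carol): manager_id=NULL -> NULL
  - employee 2 (Beth): manager_id=1 -> Carol
  - employee 3 (Jack): manager_id=1 -> Carol
  - employee 4 (Rosa): manager_id=3 -> Jack
  - employee 5 (Grace): manager_id=NULL -> NULL
  - employee 6 (Mia): manager_id=2 -> Beth
  - employee 7 (Sam): manager_id=1 -> Carol
  - employee 8 (Alice): manager_id=7 -> Sam
  - employee 9 (Zoe): manager_id=6 -> Mia

SQL:
SELECT a.name AS item, b.name AS manager
FROM employees a
LEFT JOIN employees b ON a.manager_id = b.id

Result:
item  | manager
------+--------
Carol | NULL   
Beth  | Carol  
Jack  | Carol  
Rosa  | Jack   
Grace | NULL   
Mia   | Beth   
Sam   | Carol  
Alice | Sam    
Zoe   | Mia    


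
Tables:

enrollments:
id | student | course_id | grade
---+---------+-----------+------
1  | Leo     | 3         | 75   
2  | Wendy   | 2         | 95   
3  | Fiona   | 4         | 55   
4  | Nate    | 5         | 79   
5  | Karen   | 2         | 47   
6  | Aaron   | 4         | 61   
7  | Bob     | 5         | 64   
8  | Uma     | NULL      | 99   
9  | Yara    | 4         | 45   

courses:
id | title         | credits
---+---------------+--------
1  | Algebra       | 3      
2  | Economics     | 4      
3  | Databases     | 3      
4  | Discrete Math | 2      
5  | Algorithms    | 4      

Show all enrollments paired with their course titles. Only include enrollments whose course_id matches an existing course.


INNER JOIN keeps only enrollments rows whose course_id matches an id in courses. Walk through each enrollment:
  - enrollment 1 (Leo): course_id=3 -> matches Databases
  - enrollment 2 (Wendy): course_id=2 -> matches Economics
  - enrollment 3 (Fiona): course_id=4 -> matches Discrete Math
  - enrollment 4 (Nate): course_id=5 -> matches Algorithms
  - enrollment 5 (Karen): course_id=2 -> matches Economics
  - enrollment 6 (Aaron): course_id=4 -> matches Discrete Math
  - enrollment 7 (Bob): course_id=5 -> matches Algorithms
  - enrollment 8 (Uma): course_id=NULL, no match -> dropped
  - enrollment 9 (Yara): course_id=4 -> matches Discrete Math
So 1 of 9 rows is dropped.

SQL:
SELECT a.student, b.title AS course
FROM enrollments a
INNER JOIN courses b ON a.course_id = b.id

Result:
student | course       
--------+--------------
Leo     | Databases    
Wendy   | Economics    
Fiona   | Discrete Math
Nate    | Algorithms   
Karen   | Economics    
Aaron   | Discrete Math
Bob     | Algorithms   
Yara    | Discrete Math


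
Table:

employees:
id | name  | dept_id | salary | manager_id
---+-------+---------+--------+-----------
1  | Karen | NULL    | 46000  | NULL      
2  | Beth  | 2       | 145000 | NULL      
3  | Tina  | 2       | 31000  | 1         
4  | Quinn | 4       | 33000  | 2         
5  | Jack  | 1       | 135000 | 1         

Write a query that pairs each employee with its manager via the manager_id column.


This is a self-join: employees is joined to a second copy of itself, matching each row's manager_id to another row's id. Use LEFT JOIN so rows with manager_id=NULL are kept.
  - employee 1 (Karen): manager_id=NULL -> NULL
  - employee 2 (Beth): manager_id=NULL -> NULL
  - employee 3 (Tina): manager_id=1 -> Karen
  - employee 4 (Quinn): manager_id=2 -> Beth
  - employee 5 (Jack): manager_id=1 -> Karen

SQL:
SELECT a.name AS item, b.name AS manager
FROM employees a
LEFT JOIN employees b ON a.manager_id = b.id

Result:
item  | manager
------+--------
Karen | NULL   
Beth  | NULL   
Tina  | Karen  
Quinn | Beth   
Jack  | Karen  


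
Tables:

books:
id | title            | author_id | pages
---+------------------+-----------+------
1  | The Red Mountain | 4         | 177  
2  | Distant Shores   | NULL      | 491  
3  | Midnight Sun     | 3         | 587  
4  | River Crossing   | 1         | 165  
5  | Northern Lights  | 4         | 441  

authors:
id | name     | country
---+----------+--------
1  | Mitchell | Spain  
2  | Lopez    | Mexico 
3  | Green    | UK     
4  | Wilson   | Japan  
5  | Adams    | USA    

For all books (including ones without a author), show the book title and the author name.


LEFT JOIN keeps every row from books (the left table); where author_id has no match in authors, the author columns become NULL. Walk through each book:
  - book 1 (The Red Mountain): author_id=4 -> matches Wilson
  - book 2 (Distant Shores): author_id=NULL, no match -> kept with NULL
  - book 3 (Midnight Sun): author_id=3 -> matches Green
  - book 4 (River Crossing): author_id=1 -> matches Mitchell
  - book 5 (Northern Lights): author_id=4 -> matches Wilson
All 5 rows appear; 1 has NULL author.

SQL:
SELECT a.title, b.name AS author
FROM books a
LEFT JOIN authors b ON a.author_id = b.id

Result:
title            | author  
-----------------+---------
The Red Mountain | Wilson  
Distant Shores   | NULL    
Midnight Sun     | Green   
River Crossing   | Mitchell
Northern Lights  | Wilson  


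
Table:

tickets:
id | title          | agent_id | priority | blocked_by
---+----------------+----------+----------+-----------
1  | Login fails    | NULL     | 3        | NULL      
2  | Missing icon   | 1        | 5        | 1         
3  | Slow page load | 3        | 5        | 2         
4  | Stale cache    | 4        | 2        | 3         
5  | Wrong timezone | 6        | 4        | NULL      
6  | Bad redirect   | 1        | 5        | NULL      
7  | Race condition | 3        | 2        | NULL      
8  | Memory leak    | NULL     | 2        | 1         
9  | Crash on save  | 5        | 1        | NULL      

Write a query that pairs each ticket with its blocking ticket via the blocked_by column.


This is a self-join: tickets is joined to a second copy of itself, matching each row's blocked_by to another row's id. Use LEFT JOIN so rows with blocked_by=NULL are kept.
  - ticket 1 (Login fails): blocked_by=NULL -> NULL
  - ticket 2 (Missing icon): blocked_by=1 -> Login fails
  - ticket 3 (Slow page load): blocked_by=2 -> Missing icon
  - ticket 4 (Stale cache): blocked_by=3 -> Slow page load
  - ticket 5 (Wrong timezone): blocked_by=NULL -> NULL
  - ticket 6 (Bad redirect): blocked_by=NULL -> NULL
  - ticket 7 (Race condition): blocked_by=NULL -> NULL
  - ticket 8 (Memory leak): blocked_by=1 -> Login fails
  - ticket 9 (Crash on save): blocked_by=NULL -> NULL

SQL:
SELECT a.title AS item, b.title AS blocked_by
FROM tickets a
LEFT JOIN tickets b ON a.blocked_by = b.id

Result:
item           | blocked_by    
---------------+---------------
Login fails    | NULL          
Missing icon   | Login fails   
Slow page load | Missing icon  
Stale cache    | Slow page load
Wrong timezone | NULL          
Bad redirect   | NULL          
Race condition | NULL          
Memory leak    | Login fails   
Crash on save  | NULL          


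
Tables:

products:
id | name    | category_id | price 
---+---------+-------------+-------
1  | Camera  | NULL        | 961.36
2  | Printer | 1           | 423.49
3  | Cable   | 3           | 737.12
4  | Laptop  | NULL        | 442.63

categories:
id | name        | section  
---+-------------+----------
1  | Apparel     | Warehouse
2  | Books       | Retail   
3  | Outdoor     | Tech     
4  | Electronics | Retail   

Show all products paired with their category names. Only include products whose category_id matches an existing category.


INNER JOIN keeps only products rows whose category_id matches an id in categories. Walk through each product:
  - product 1 (Camera): category_id=NULL, no match -> dropped
  - product 2 (Printer): category_id=1 -> matches Apparel
  - product 3 (Cable): category_id=3 -> matches Outdoor
  - product 4 (Laptop): category_id=NULL, no match -> dropped
So 2 of 4 rows are dropped.

SQL:
SELECT a.name, b.name AS category
FROM products a
INNER JOIN categories b ON a.category_id = b.id

Result:
name    | category
--------+---------
Printer | Apparel 
Cable   | Outdoor 


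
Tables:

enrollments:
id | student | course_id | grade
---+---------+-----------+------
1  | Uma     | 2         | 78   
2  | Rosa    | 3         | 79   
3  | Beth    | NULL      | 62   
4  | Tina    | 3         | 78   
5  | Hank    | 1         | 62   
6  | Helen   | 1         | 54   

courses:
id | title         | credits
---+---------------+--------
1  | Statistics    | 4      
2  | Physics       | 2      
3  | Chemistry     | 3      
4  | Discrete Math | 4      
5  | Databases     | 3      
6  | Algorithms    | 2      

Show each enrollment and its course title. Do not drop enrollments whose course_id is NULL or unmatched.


LEFT JOIN keeps every row from enrollments (the left table); where course_id has no match in courses, the course columns become NULL. Walk through each enrollment:
  - enrollment 1 (Uma): course_id=2 -> matches Physics
  - enrollment 2 (Rosa): course_id=3 -> matches Chemistry
  - enrollment 3 (Beth): course_id=NULL, no match -> kept with NULL
  - enrollment 4 (Tina): course_id=3 -> matches Chemistry
  - enrollment 5 (Hank): course_id=1 -> matches Statistics
  - enrollment 6 (Helen): course_id=1 -> matches Statistics
All 6 rows appear; 1 has NULL course.

SQL:
SELECT a.student, b.title AS course
FROM enrollments a
LEFT JOIN courses b ON a.course_id = b.id

Result:
student | course    
--------+-----------
Uma     | Physics   
Rosa    | Chemistry 
Beth    | NULL      
Tina    | Chemistry 
Hank    | Statistics
Helen   | Statistics


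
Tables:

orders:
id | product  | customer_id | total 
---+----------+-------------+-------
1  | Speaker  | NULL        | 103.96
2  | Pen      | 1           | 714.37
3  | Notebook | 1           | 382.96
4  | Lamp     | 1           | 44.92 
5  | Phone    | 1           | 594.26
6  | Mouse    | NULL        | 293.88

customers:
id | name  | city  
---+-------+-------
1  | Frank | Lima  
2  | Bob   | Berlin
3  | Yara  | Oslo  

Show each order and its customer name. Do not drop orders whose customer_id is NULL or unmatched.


LEFT JOIN keeps every row from orders (the left table); where customer_id has no match in customers, the customer columns become NULL. Walk through each order:
  - order 1 (Speaker): customer_id=NULL, no match -> kept with NULL
  - order 2 (Pen): customer_id=1 -> matches Frank
  - order 3 (Notebook): customer_id=1 -> matches Frank
  - order 4 (Lamp): customer_id=1 -> matches Frank
  - order 5 (Phone): customer_id=1 -> matches Frank
  - order 6 (Mouse): customer_id=NULL, no match -> kept with NULL
All 6 rows appear; 2 have NULL customer.

SQL:
SELECT a.product, b.name AS customer
FROM orders a
LEFT JOIN customers b ON a.customer_id = b.id

Result:
product  | customer
---------+---------
Speaker  | NULL    
Pen      | Frank   
Notebook | Frank   
Lamp     | Frank   
Phone    | Frank   
Mouse    | NULL    


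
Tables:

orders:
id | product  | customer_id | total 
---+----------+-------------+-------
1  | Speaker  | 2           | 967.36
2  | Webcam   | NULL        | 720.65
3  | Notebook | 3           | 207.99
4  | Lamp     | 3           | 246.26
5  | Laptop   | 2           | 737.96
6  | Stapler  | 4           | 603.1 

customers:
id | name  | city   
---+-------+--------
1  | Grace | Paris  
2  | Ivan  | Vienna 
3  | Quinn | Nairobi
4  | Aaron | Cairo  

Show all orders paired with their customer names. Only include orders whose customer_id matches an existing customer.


INNER JOIN keeps only orders rows whose customer_id matches an id in customers. Walk through each order:
  - order 1 (Speaker): customer_id=2 -> matches Ivan
  - order 2 (Webcam): customer_id=NULL, no match -> dropped
  - order 3 (Notebook): customer_id=3 -> matches Quinn
  - order 4 (Lamp): customer_id=3 -> matches Quinn
  - order 5 (Laptop): customer_id=2 -> matches Ivan
  - order 6 (Stapler): customer_id=4 -> matches Aaron
So 1 of 6 rows is dropped.

SQL:
SELECT a.product, b.name AS customer
FROM orders a
INNER JOIN customers b ON a.customer_id = b.id

Result:
product  | customer
---------+---------
Speaker  | Ivan    
Notebook | Quinn   
Lamp     | Quinn   
Laptop   | Ivan    
Stapler  | Aaron   


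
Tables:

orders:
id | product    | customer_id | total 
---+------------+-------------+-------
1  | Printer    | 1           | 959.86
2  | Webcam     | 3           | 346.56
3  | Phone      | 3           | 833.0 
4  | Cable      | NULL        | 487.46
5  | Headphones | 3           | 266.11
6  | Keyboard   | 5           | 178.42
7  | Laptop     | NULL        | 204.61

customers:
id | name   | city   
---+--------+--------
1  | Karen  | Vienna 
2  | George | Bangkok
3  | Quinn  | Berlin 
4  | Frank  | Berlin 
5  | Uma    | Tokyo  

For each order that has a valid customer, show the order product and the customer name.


INNER JOIN keeps only orders rows whose customer_id matches an id in customers. Walk through each order:
  - order 1 (Printer): customer_id=1 -> matches Karen
  - order 2 (Webcam): customer_id=3 -> matches Quinn
  - order 3 (Phone): customer_id=3 -> matches Quinn
  - order 4 (Cable): customer_id=NULL, no match -> dropped
  - order 5 (Headphones): customer_id=3 -> matches Quinn
  - order 6 (Keyboard): customer_id=5 -> matches Uma
  - order 7 (Laptop): customer_id=NULL, no match -> dropped
So 2 of 7 rows are dropped.

SQL:
SELECT a.product, b.name AS customer
FROM orders a
INNER JOIN customers b ON a.customer_id = b.id

Result:
product    | customer
-----------+---------
Printer    | Karen   
Webcam     | Quinn   
Phone      | Quinn   
Headphones | Quinn   
Keyboard   | Uma     


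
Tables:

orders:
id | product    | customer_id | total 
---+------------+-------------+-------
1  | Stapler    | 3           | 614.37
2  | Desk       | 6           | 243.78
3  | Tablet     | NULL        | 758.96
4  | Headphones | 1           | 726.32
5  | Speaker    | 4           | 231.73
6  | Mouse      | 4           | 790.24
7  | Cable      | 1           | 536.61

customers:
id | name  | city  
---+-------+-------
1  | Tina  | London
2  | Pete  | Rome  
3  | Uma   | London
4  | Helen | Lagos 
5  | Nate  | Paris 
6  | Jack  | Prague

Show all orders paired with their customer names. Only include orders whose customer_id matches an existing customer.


INNER JOIN keeps only orders rows whose customer_id matches an id in customers. Walk through each order:
  - order 1 (Stapler): customer_id=3 -> matches Uma
  - order 2 (Desk): customer_id=6 -> matches Jack
  - order 3 (Tablet): customer_id=NULL, no match -> dropped
  - order 4 (Headphones): customer_id=1 -> matches Tina
  - order 5 (Speaker): customer_id=4 -> matches Helen
  - order 6 (Mouse): customer_id=4 -> matches Helen
  - order 7 (Cable): customer_id=1 -> matches Tina
So 1 of 7 rows is dropped.

SQL:
SELECT a.product, b.name AS customer
FROM orders a
INNER JOIN customers b ON a.customer_id = b.id

Result:
product    | customer
-----------+---------
Stapler    | Uma     
Desk       | Jack    
Headphones | Tina    
Speaker    | Helen   
Mouse      | Helen   
Cable      | Tina    


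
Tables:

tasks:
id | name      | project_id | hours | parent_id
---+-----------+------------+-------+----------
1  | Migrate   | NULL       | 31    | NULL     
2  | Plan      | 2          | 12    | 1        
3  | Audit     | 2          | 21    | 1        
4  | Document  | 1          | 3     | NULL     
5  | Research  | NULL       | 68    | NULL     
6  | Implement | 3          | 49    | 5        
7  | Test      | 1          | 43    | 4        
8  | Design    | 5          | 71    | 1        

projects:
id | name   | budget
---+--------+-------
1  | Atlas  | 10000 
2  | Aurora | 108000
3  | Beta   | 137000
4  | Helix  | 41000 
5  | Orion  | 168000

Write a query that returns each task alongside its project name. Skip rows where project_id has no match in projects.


INNER JOIN keeps only tasks rows whose project_id matches an id in projects. Walk through each task:
  - task 1 (Migrate): project_id=NULL, no match -> dropped
  - task 2 (Plan): project_id=2 -> matches Aurora
  - task 3 (Audit): project_id=2 -> matches Aurora
  - task 4 (Document): project_id=1 -> matches Atlas
  - task 5 (Research): project_id=NULL, no match -> dropped
  - task 6 (Implement): project_id=3 -> matches Beta
  - task 7 (Test): project_id=1 -> matches Atlas
  - task 8 (Design): project_id=5 -> matches Orion
So 2 of 8 rows are dropped.

SQL:
SELECT a.name, b.name AS project
FROM tasks a
INNER JOIN projects b ON a.project_id = b.id

Result:
name      | project
----------+--------
Plan      | Aurora 
Audit     | Aurora 
Document  | Atlas  
Implement | Beta   
Test      | Atlas  
Design    | Orion  


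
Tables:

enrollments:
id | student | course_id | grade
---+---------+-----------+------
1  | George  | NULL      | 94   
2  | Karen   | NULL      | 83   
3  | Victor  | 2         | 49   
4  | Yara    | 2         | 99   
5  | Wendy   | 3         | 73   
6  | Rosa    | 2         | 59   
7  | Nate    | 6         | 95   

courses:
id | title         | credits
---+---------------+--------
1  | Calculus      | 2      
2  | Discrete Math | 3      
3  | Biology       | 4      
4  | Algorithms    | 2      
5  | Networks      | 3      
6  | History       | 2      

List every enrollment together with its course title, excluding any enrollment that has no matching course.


INNER JOIN keeps only enrollments rows whose course_id matches an id in courses. Walk through each enrollment:
  - enrollment 1 (George): course_id=NULL, no match -> dropped
  - enrollment 2 (Karen): course_id=NULL, no match -> dropped
  - enrollment 3 (Victor): course_id=2 -> matches Discrete Math
  - enrollment 4 (Yara): course_id=2 -> matches Discrete Math
  - enrollment 5 (Wendy): course_id=3 -> matches Biology
  - enrollment 6 (Rosa): course_id=2 -> matches Discrete Math
  - enrollment 7 (Nate): course_id=6 -> matches History
So 2 of 7 rows are dropped.

SQL:
SELECT a.student, b.title AS course
FROM enrollments a
INNER JOIN courses b ON a.course_id = b.id

Result:
student | course       
--------+--------------
Victor  | Discrete Math
Yara    | Discrete Math
Wendy   | Biology      
Rosa    | Discrete Math
Nate    | History      


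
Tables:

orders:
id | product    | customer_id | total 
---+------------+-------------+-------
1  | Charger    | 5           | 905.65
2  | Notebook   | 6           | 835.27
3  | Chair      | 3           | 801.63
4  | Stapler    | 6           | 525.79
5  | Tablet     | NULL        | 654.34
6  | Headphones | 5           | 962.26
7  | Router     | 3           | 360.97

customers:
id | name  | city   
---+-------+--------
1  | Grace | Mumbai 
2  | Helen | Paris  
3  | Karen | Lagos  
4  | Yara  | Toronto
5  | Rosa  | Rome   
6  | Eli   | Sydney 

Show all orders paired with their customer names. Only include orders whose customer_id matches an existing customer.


INNER JOIN keeps only orders rows whose customer_id matches an id in customers. Walk through each order:
  - order 1 (Charger): customer_id=5 -> matches Rosa
  - order 2 (Notebook): customer_id=6 -> matches Eli
  - order 3 (Chair): customer_id=3 -> matches Karen
  - order 4 (Stapler): customer_id=6 -> matches Eli
  - order 5 (Tablet): customer_id=NULL, no match -> dropped
  - order 6 (Headphones): customer_id=5 -> matches Rosa
  - order 7 (Router): customer_id=3 -> matches Karen
So 1 of 7 rows is dropped.

SQL:
SELECT a.product, b.name AS customer
FROM orders a
INNER JOIN customers b ON a.customer_id = b.id

Result:
product    | customer
-----------+---------
Charger    | Rosa    
Notebook   | Eli     
Chair      | Karen   
Stapler    | Eli     
Headphones | Rosa    
Router     | Karen   


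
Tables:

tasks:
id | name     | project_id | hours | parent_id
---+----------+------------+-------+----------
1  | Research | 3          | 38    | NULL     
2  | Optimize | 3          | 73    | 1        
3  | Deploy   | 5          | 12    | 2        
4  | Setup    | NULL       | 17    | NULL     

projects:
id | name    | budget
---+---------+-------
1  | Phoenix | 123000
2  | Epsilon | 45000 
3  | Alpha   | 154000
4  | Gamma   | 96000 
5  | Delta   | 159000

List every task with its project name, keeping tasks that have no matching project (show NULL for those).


LEFT JOIN keeps every row from tasks (the left table); where project_id has no match in projects, the project columns become NULL. Walk through each task:
  - task 1 (Research): project_id=3 -> matches Alpha
  - task 2 (Optimize): project_id=3 -> matches Alpha
  - task 3 (Deploy): project_id=5 -> matches Delta
  - task 4 (Setup): project_id=NULL, no match -> kept with NULL
All 4 rows appear; 1 has NULL project.

SQL:
SELECT a.name, b.name AS project
FROM tasks a
LEFT JOIN projects b ON a.project_id = b.id

Result:
name     | project
---------+--------
Research | Alpha  
Optimize | Alpha  
Deploy   | Delta  
Setup    | NULL   


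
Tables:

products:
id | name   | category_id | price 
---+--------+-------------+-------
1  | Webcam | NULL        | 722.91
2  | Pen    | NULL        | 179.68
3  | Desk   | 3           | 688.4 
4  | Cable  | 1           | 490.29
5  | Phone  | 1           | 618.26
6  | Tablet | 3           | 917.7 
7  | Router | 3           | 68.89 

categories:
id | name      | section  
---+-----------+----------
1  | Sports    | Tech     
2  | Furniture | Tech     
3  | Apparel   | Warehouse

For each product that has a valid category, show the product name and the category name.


INNER JOIN keeps only products rows whose category_id matches an id in categories. Walk through each product:
  - product 1 (Webcam): category_id=NULL, no match -> dropped
  - product 2 (Pen): category_id=NULL, no match -> dropped
  - product 3 (Desk): category_id=3 -> matches Apparel
  - product 4 (Cable): category_id=1 -> matches Sports
  - product 5 (Phone): category_id=1 -> matches Sports
  - product 6 (Tablet): category_id=3 -> matches Apparel
  - product 7 (Router): category_id=3 -> matches Apparel
So 2 of 7 rows are dropped.

SQL:
SELECT a.name, b.name AS category
FROM products a
INNER JOIN categories b ON a.category_id = b.id

Result:
name   | category
-------+---------
Desk   | Apparel 
Cable  | Sports  
Phone  | Sports  
Tablet | Apparel 
Router | Apparel 


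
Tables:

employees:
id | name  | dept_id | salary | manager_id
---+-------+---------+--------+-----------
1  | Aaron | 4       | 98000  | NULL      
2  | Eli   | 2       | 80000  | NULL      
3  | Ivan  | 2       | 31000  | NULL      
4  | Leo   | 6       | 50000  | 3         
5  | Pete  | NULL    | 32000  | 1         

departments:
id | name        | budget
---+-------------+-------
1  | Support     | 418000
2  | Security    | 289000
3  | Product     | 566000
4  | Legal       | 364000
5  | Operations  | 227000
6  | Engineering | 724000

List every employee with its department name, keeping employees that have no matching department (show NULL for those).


LEFT JOIN keeps every row from employees (the left table); where dept_id has no match in departments, the department columns become NULL. Walk through each employee:
  - employee 1 (Aaron): dept_id=4 -> matches Legal
  - employee 2 (Eli): dept_id=2 -> matches Security
  - employee 3 (Ivan): dept_id=2 -> matches Security
  - employee 4 (Leo): dept_id=6 -> matches Engineering
  - employee 5 (Pete): dept_id=NULL, no match -> kept with NULL
All 5 rows appear; 1 has NULL department.

SQL:
SELECT a.name, b.name AS department
FROM employees a
LEFT JOIN departments b ON a.dept_id = b.id

Result:
name  | department 
------+------------
Aaron | Legal      
Eli   | Security   
Ivan  | Security   
Leo   | Engineering
Pete  | NULL       


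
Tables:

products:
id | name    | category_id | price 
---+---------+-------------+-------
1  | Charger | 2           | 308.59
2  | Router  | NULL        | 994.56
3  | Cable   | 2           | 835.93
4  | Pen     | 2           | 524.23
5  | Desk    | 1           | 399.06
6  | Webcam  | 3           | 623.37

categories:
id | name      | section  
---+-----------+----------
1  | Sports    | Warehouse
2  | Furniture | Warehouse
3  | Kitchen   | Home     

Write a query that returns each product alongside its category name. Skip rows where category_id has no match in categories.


INNER JOIN keeps only products rows whose category_id matches an id in categories. Walk through each product:
  - product 1 (Charger): category_id=2 -> matches Furniture
  - product 2 (Router): category_id=NULL, no match -> dropped
  - product 3 (Cable): category_id=2 -> matches Furniture
  - product 4 (Pen): category_id=2 -> matches Furniture
  - product 5 (Desk): category_id=1 -> matches Sports
  - product 6 (Webcam): category_id=3 -> matches Kitchen
So 1 of 6 rows is dropped.

SQL:
SELECT a.name, b.name AS category
FROM products a
INNER JOIN categories b ON a.category_id = b.id

Result:
name    | category 
--------+----------
Charger | Furniture
Cable   | Furniture
Pen     | Furniture
Desk    | Sports   
Webcam  | Kitchen  


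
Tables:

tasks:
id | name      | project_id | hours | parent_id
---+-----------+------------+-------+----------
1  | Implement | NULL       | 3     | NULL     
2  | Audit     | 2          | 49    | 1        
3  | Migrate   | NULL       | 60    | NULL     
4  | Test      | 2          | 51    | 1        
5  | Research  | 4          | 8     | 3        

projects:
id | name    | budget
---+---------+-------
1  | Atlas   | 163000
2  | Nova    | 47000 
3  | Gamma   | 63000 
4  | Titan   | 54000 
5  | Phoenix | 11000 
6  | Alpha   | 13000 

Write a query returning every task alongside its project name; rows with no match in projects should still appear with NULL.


LEFT JOIN keeps every row from tasks (the left table); where project_id has no match in projects, the project columns become NULL. Walk through each task:
  - task 1 (Implement): project_id=NULL, no match -> kept with NULL
  - task 2 (Audit): project_id=2 -> matches Nova
  - task 3 (Migrate): project_id=NULL, no match -> kept with NULL
  - task 4 (Test): project_id=2 -> matches Nova
  - task 5 (Research): project_id=4 -> matches Titan
All 5 rows appear; 2 have NULL project.

SQL:
SELECT a.name, b.name AS project
FROM tasks a
LEFT JOIN projects b ON a.project_id = b.id

Result:
name      | project
----------+--------
Implement | NULL   
Audit     | Nova   
Migrate   | NULL   
Test      | Nova   
Research  | Titan  


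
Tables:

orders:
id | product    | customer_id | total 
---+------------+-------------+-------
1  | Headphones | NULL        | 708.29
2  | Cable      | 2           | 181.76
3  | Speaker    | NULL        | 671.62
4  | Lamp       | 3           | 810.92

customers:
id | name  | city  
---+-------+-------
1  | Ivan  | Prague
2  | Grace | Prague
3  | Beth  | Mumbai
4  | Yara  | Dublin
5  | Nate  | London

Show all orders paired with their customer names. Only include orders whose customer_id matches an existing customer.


INNER JOIN keeps only orders rows whose customer_id matches an id in customers. Walk through each order:
  - order 1 (Headphones): customer_id=NULL, no match -> dropped
  - order 2 (Cable): customer_id=2 -> matches Grace
  - order 3 (Speaker): customer_id=NULL, no match -> dropped
  - order 4 (Lamp): customer_id=3 -> matches Beth
So 2 of 4 rows are dropped.

SQL:
SELECT a.product, b.name AS customer
FROM orders a
INNER JOIN customers b ON a.customer_id = b.id

Result:
product | customer
--------+---------
Cable   | Grace   
Lamp    | Beth    


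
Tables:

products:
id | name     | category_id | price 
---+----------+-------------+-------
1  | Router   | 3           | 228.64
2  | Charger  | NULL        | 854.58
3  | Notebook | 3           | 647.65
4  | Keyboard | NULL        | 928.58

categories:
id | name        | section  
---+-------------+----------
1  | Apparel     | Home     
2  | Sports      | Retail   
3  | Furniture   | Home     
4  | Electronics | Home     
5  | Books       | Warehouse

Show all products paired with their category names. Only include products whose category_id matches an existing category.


INNER JOIN keeps only products rows whose category_id matches an id in categories. Walk through each product:
  - product 1 (Router): category_id=3 -> matches Furniture
  - product 2 (Charger): category_id=NULL, no match -> dropped
  - product 3 (Notebook): category_id=3 -> matches Furniture
  - product 4 (Keyboard): category_id=NULL, no match -> dropped
So 2 of 4 rows are dropped.

SQL:
SELECT a.name, b.name AS category
FROM products a
INNER JOIN categories b ON a.category_id = b.id

Result:
name     | category 
---------+----------
Router   | Furniture
Notebook | Furniture


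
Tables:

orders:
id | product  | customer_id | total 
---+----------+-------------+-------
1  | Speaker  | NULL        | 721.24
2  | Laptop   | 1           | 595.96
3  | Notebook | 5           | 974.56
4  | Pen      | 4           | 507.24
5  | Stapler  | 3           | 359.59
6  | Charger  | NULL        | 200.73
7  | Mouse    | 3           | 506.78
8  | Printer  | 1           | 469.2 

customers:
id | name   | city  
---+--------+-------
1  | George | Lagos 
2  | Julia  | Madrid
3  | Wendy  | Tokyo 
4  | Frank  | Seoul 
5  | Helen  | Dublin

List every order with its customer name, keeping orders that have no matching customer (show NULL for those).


LEFT JOIN keeps every row from orders (the left table); where customer_id has no match in customers, the customer columns become NULL. Walk through each order:
  - order 1 (Speaker): customer_id=NULL, no match -> kept with NULL
  - order 2 (Laptop): customer_id=1 -> matches George
  - order 3 (Notebook): customer_id=5 -> matches Helen
  - order 4 (Pen): customer_id=4 -> matches Frank
  - order 5 (Stapler): customer_id=3 -> matches Wendy
  - order 6 (Charger): customer_id=NULL, no match -> kept with NULL
  - order 7 (Mouse): customer_id=3 -> matches Wendy
  - order 8 (Printer): customer_id=1 -> matches George
All 8 rows appear; 2 have NULL customer.

SQL:
SELECT a.product, b.name AS customer
FROM orders a
LEFT JOIN customers b ON a.customer_id = b.id

Result:
product  | customer
---------+---------
Speaker  | NULL    
Laptop   | George  
Notebook | Helen   
Pen      | Frank   
Stapler  | Wendy   
Charger  | NULL    
Mouse    | Wendy   
Printer  | George  
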